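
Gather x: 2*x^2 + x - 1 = 2*x^2 + x - 1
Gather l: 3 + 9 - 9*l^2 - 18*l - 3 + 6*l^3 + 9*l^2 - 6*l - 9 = 6*l^3 - 24*l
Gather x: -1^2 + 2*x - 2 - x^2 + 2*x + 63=-x^2 + 4*x + 60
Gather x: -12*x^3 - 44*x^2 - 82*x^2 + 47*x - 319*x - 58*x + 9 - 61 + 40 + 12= -12*x^3 - 126*x^2 - 330*x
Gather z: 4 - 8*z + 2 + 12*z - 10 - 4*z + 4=0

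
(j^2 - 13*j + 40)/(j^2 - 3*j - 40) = (j - 5)/(j + 5)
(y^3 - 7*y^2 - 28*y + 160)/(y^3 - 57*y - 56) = (y^2 + y - 20)/(y^2 + 8*y + 7)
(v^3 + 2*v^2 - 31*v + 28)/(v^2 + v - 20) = (v^2 + 6*v - 7)/(v + 5)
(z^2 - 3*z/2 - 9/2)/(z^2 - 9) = (z + 3/2)/(z + 3)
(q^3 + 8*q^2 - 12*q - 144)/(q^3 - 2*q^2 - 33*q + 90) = (q^2 + 2*q - 24)/(q^2 - 8*q + 15)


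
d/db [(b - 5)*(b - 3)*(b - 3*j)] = 3*b^2 - 6*b*j - 16*b + 24*j + 15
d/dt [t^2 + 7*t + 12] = 2*t + 7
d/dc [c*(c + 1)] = 2*c + 1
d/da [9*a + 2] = 9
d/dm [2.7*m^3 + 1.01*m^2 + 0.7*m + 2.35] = 8.1*m^2 + 2.02*m + 0.7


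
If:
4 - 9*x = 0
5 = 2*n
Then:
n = 5/2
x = 4/9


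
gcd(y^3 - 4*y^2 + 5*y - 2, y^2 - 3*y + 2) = y^2 - 3*y + 2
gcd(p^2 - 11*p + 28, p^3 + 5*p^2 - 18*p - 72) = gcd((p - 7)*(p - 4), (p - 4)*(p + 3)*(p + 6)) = p - 4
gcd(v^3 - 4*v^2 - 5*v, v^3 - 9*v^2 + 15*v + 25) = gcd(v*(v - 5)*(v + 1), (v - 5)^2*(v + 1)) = v^2 - 4*v - 5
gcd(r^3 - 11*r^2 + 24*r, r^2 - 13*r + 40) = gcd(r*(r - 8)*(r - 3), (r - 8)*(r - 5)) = r - 8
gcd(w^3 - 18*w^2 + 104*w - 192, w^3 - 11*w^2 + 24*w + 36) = w - 6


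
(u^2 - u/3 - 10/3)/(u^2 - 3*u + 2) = (u + 5/3)/(u - 1)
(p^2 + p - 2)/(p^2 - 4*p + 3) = (p + 2)/(p - 3)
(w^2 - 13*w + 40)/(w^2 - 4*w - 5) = (w - 8)/(w + 1)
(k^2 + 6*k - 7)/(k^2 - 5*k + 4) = (k + 7)/(k - 4)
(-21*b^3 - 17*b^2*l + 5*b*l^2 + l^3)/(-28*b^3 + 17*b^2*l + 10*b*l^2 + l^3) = (3*b^2 + 2*b*l - l^2)/(4*b^2 - 3*b*l - l^2)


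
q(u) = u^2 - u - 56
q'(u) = 2*u - 1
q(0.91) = -56.08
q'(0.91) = 0.82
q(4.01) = -43.93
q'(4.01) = 7.02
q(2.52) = -52.17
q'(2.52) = 4.04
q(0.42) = -56.24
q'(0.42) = -0.16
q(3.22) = -48.85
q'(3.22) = 5.44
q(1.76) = -54.66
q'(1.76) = 2.52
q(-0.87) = -54.37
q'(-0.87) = -2.74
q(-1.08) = -53.75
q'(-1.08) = -3.16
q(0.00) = -56.00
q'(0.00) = -1.00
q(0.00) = -56.00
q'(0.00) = -1.00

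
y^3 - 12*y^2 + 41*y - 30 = (y - 6)*(y - 5)*(y - 1)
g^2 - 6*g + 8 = (g - 4)*(g - 2)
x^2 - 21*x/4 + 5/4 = (x - 5)*(x - 1/4)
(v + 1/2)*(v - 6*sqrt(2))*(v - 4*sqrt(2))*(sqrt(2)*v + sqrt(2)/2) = sqrt(2)*v^4 - 20*v^3 + sqrt(2)*v^3 - 20*v^2 + 193*sqrt(2)*v^2/4 - 5*v + 48*sqrt(2)*v + 12*sqrt(2)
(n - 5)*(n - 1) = n^2 - 6*n + 5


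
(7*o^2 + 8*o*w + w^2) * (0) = 0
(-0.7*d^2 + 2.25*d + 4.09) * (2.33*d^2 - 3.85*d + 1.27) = -1.631*d^4 + 7.9375*d^3 - 0.0217999999999995*d^2 - 12.889*d + 5.1943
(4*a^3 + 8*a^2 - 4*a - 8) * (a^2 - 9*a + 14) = 4*a^5 - 28*a^4 - 20*a^3 + 140*a^2 + 16*a - 112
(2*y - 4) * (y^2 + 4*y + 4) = 2*y^3 + 4*y^2 - 8*y - 16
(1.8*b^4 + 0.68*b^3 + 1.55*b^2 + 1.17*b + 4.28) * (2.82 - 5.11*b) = -9.198*b^5 + 1.6012*b^4 - 6.0029*b^3 - 1.6077*b^2 - 18.5714*b + 12.0696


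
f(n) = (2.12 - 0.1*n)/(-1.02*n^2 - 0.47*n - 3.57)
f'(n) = (2.12 - 0.1*n)*(2.04*n + 0.47)/(-1.02*n^2 - 0.47*n - 3.57)^2 - 0.1/(-1.02*n^2 - 0.47*n - 3.57)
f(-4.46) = -0.12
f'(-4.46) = -0.04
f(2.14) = -0.21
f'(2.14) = 0.12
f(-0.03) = -0.60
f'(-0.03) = 0.10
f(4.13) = -0.07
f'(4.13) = 0.03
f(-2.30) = -0.30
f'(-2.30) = -0.15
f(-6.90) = -0.06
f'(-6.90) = -0.01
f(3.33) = -0.11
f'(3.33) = 0.05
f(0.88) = -0.43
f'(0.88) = 0.22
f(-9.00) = -0.04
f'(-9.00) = -0.01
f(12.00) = -0.01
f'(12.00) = 0.00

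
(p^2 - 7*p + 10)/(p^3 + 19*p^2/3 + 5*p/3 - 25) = 3*(p^2 - 7*p + 10)/(3*p^3 + 19*p^2 + 5*p - 75)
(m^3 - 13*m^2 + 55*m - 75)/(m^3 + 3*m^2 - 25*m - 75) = (m^2 - 8*m + 15)/(m^2 + 8*m + 15)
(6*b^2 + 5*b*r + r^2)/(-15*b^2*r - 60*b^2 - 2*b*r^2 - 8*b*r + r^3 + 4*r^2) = (2*b + r)/(-5*b*r - 20*b + r^2 + 4*r)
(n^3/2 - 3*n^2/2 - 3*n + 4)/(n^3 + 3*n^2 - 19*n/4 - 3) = 2*(n^3 - 3*n^2 - 6*n + 8)/(4*n^3 + 12*n^2 - 19*n - 12)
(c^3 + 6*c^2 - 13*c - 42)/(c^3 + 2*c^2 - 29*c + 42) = (c + 2)/(c - 2)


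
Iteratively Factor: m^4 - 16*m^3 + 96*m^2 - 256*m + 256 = (m - 4)*(m^3 - 12*m^2 + 48*m - 64) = (m - 4)^2*(m^2 - 8*m + 16) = (m - 4)^3*(m - 4)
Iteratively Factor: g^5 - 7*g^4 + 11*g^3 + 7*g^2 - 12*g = (g - 1)*(g^4 - 6*g^3 + 5*g^2 + 12*g) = (g - 4)*(g - 1)*(g^3 - 2*g^2 - 3*g) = (g - 4)*(g - 3)*(g - 1)*(g^2 + g) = (g - 4)*(g - 3)*(g - 1)*(g + 1)*(g)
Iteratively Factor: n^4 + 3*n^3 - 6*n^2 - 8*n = (n + 4)*(n^3 - n^2 - 2*n) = (n - 2)*(n + 4)*(n^2 + n) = n*(n - 2)*(n + 4)*(n + 1)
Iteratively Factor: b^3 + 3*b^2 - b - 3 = (b - 1)*(b^2 + 4*b + 3) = (b - 1)*(b + 3)*(b + 1)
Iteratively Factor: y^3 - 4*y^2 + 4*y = (y - 2)*(y^2 - 2*y) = y*(y - 2)*(y - 2)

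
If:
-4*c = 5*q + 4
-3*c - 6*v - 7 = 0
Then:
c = -2*v - 7/3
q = 8*v/5 + 16/15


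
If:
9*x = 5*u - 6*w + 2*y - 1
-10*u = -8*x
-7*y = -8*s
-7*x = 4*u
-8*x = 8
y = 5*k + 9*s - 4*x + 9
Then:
No Solution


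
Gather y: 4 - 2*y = 4 - 2*y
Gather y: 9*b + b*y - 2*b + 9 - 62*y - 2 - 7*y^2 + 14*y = 7*b - 7*y^2 + y*(b - 48) + 7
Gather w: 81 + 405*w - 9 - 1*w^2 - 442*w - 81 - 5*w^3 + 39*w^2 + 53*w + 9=-5*w^3 + 38*w^2 + 16*w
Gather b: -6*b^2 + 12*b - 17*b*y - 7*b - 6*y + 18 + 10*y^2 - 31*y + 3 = -6*b^2 + b*(5 - 17*y) + 10*y^2 - 37*y + 21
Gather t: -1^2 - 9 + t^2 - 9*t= t^2 - 9*t - 10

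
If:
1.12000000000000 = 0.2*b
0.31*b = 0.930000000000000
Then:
No Solution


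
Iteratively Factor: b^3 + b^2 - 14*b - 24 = (b + 3)*(b^2 - 2*b - 8) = (b + 2)*(b + 3)*(b - 4)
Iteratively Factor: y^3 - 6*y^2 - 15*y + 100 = (y + 4)*(y^2 - 10*y + 25) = (y - 5)*(y + 4)*(y - 5)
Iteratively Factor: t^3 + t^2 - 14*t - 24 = (t + 3)*(t^2 - 2*t - 8) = (t + 2)*(t + 3)*(t - 4)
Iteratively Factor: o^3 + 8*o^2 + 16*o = (o)*(o^2 + 8*o + 16) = o*(o + 4)*(o + 4)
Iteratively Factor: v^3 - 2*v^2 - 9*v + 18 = (v - 2)*(v^2 - 9) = (v - 3)*(v - 2)*(v + 3)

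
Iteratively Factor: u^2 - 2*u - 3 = (u + 1)*(u - 3)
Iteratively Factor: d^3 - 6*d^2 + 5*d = (d - 5)*(d^2 - d) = d*(d - 5)*(d - 1)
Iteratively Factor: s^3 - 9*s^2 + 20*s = (s - 5)*(s^2 - 4*s) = s*(s - 5)*(s - 4)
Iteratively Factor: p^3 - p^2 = (p - 1)*(p^2) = p*(p - 1)*(p)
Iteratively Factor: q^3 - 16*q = (q)*(q^2 - 16) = q*(q - 4)*(q + 4)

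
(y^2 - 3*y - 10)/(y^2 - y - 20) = (y + 2)/(y + 4)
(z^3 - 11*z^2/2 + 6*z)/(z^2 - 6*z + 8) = z*(2*z - 3)/(2*(z - 2))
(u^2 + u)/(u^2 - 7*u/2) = 2*(u + 1)/(2*u - 7)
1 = 1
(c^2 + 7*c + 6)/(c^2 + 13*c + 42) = (c + 1)/(c + 7)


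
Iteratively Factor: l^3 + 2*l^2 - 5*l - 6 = (l + 3)*(l^2 - l - 2) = (l - 2)*(l + 3)*(l + 1)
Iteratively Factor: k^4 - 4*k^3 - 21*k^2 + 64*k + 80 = (k - 5)*(k^3 + k^2 - 16*k - 16) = (k - 5)*(k + 1)*(k^2 - 16) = (k - 5)*(k - 4)*(k + 1)*(k + 4)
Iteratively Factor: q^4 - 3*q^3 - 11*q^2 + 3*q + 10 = (q - 5)*(q^3 + 2*q^2 - q - 2) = (q - 5)*(q + 2)*(q^2 - 1) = (q - 5)*(q - 1)*(q + 2)*(q + 1)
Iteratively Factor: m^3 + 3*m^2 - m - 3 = (m + 3)*(m^2 - 1) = (m + 1)*(m + 3)*(m - 1)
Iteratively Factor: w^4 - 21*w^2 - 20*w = (w)*(w^3 - 21*w - 20) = w*(w + 1)*(w^2 - w - 20) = w*(w - 5)*(w + 1)*(w + 4)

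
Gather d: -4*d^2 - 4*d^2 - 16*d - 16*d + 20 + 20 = -8*d^2 - 32*d + 40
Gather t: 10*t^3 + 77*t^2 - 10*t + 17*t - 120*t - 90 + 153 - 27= 10*t^3 + 77*t^2 - 113*t + 36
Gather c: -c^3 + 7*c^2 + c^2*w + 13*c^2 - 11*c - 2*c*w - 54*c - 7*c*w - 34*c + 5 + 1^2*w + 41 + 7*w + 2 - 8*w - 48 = -c^3 + c^2*(w + 20) + c*(-9*w - 99)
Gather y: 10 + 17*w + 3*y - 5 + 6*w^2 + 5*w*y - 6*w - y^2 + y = 6*w^2 + 11*w - y^2 + y*(5*w + 4) + 5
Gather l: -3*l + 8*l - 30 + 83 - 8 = 5*l + 45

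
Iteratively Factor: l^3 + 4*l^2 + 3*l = (l)*(l^2 + 4*l + 3) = l*(l + 1)*(l + 3)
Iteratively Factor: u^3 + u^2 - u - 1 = (u + 1)*(u^2 - 1) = (u - 1)*(u + 1)*(u + 1)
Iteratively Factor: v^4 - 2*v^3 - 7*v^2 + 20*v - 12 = (v + 3)*(v^3 - 5*v^2 + 8*v - 4) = (v - 2)*(v + 3)*(v^2 - 3*v + 2) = (v - 2)*(v - 1)*(v + 3)*(v - 2)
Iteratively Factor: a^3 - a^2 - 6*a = (a)*(a^2 - a - 6) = a*(a + 2)*(a - 3)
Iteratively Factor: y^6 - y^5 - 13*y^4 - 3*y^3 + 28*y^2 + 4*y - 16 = (y - 1)*(y^5 - 13*y^3 - 16*y^2 + 12*y + 16) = (y - 1)*(y + 1)*(y^4 - y^3 - 12*y^2 - 4*y + 16) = (y - 1)*(y + 1)*(y + 2)*(y^3 - 3*y^2 - 6*y + 8) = (y - 4)*(y - 1)*(y + 1)*(y + 2)*(y^2 + y - 2) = (y - 4)*(y - 1)*(y + 1)*(y + 2)^2*(y - 1)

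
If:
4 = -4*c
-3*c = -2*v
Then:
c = -1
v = -3/2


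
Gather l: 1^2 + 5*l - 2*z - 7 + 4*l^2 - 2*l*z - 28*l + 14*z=4*l^2 + l*(-2*z - 23) + 12*z - 6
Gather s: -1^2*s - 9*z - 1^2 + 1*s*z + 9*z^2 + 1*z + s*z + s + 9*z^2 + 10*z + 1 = 2*s*z + 18*z^2 + 2*z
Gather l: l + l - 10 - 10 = 2*l - 20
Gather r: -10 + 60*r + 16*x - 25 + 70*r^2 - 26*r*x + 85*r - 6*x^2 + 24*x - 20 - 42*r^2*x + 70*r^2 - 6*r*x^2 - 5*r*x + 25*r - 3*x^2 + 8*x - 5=r^2*(140 - 42*x) + r*(-6*x^2 - 31*x + 170) - 9*x^2 + 48*x - 60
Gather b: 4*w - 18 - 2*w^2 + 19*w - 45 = -2*w^2 + 23*w - 63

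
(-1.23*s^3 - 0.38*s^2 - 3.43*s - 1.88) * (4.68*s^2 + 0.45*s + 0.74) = -5.7564*s^5 - 2.3319*s^4 - 17.1336*s^3 - 10.6231*s^2 - 3.3842*s - 1.3912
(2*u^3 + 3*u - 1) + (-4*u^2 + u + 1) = 2*u^3 - 4*u^2 + 4*u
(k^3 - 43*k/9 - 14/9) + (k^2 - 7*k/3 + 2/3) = k^3 + k^2 - 64*k/9 - 8/9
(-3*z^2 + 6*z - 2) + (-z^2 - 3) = -4*z^2 + 6*z - 5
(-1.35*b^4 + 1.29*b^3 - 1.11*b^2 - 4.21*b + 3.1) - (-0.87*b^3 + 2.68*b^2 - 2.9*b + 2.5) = -1.35*b^4 + 2.16*b^3 - 3.79*b^2 - 1.31*b + 0.6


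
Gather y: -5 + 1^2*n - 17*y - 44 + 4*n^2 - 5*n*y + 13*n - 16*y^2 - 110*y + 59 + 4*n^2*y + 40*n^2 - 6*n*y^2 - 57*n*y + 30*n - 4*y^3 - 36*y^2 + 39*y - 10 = 44*n^2 + 44*n - 4*y^3 + y^2*(-6*n - 52) + y*(4*n^2 - 62*n - 88)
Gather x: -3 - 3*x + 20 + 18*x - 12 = 15*x + 5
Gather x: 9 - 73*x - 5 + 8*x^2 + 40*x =8*x^2 - 33*x + 4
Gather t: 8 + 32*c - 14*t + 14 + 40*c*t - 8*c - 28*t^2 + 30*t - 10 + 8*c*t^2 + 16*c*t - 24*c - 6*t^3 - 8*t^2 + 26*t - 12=-6*t^3 + t^2*(8*c - 36) + t*(56*c + 42)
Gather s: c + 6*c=7*c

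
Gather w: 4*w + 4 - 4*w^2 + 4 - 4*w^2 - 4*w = 8 - 8*w^2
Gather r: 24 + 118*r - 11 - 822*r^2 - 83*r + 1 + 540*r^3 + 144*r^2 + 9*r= 540*r^3 - 678*r^2 + 44*r + 14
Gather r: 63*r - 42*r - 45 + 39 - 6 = 21*r - 12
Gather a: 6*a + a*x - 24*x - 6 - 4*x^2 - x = a*(x + 6) - 4*x^2 - 25*x - 6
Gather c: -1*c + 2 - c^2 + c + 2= 4 - c^2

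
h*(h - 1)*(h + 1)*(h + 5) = h^4 + 5*h^3 - h^2 - 5*h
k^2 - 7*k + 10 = (k - 5)*(k - 2)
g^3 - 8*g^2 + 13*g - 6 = (g - 6)*(g - 1)^2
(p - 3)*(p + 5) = p^2 + 2*p - 15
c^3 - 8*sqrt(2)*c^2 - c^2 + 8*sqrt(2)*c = c*(c - 1)*(c - 8*sqrt(2))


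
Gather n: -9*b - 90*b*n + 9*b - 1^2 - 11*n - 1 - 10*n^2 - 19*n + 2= -10*n^2 + n*(-90*b - 30)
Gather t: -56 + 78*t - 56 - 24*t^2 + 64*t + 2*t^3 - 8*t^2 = 2*t^3 - 32*t^2 + 142*t - 112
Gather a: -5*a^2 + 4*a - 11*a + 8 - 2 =-5*a^2 - 7*a + 6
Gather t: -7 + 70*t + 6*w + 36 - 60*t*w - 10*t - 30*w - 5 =t*(60 - 60*w) - 24*w + 24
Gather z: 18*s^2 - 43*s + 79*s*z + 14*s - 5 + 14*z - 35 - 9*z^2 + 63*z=18*s^2 - 29*s - 9*z^2 + z*(79*s + 77) - 40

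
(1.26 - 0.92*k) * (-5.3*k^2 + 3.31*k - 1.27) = 4.876*k^3 - 9.7232*k^2 + 5.339*k - 1.6002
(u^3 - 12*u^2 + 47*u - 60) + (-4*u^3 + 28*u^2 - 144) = -3*u^3 + 16*u^2 + 47*u - 204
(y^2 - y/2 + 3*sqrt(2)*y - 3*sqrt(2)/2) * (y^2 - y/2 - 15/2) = y^4 - y^3 + 3*sqrt(2)*y^3 - 29*y^2/4 - 3*sqrt(2)*y^2 - 87*sqrt(2)*y/4 + 15*y/4 + 45*sqrt(2)/4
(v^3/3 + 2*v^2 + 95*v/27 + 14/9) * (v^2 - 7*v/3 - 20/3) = v^5/3 + 11*v^4/9 - 91*v^3/27 - 1619*v^2/81 - 2194*v/81 - 280/27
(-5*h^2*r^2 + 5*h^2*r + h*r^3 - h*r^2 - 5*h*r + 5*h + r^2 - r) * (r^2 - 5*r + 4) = -5*h^2*r^4 + 30*h^2*r^3 - 45*h^2*r^2 + 20*h^2*r + h*r^5 - 6*h*r^4 + 4*h*r^3 + 26*h*r^2 - 45*h*r + 20*h + r^4 - 6*r^3 + 9*r^2 - 4*r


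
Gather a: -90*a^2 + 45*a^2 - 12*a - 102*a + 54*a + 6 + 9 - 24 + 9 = -45*a^2 - 60*a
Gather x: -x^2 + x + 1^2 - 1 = -x^2 + x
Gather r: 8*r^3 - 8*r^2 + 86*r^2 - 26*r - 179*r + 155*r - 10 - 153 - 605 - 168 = 8*r^3 + 78*r^2 - 50*r - 936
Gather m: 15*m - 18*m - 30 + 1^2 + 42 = 13 - 3*m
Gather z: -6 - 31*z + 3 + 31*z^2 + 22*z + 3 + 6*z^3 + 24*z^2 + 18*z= 6*z^3 + 55*z^2 + 9*z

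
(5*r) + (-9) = 5*r - 9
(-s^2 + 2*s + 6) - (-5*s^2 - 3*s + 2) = 4*s^2 + 5*s + 4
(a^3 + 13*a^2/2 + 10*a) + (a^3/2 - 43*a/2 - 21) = 3*a^3/2 + 13*a^2/2 - 23*a/2 - 21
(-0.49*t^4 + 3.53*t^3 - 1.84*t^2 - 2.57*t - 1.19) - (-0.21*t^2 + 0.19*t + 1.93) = -0.49*t^4 + 3.53*t^3 - 1.63*t^2 - 2.76*t - 3.12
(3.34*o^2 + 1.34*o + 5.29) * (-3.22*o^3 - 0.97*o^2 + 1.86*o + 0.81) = -10.7548*o^5 - 7.5546*o^4 - 12.1212*o^3 + 0.0665000000000009*o^2 + 10.9248*o + 4.2849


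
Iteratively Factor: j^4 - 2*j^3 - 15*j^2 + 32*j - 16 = (j + 4)*(j^3 - 6*j^2 + 9*j - 4) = (j - 1)*(j + 4)*(j^2 - 5*j + 4) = (j - 1)^2*(j + 4)*(j - 4)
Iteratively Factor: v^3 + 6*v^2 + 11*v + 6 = (v + 3)*(v^2 + 3*v + 2) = (v + 1)*(v + 3)*(v + 2)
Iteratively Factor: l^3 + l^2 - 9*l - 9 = (l + 3)*(l^2 - 2*l - 3) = (l - 3)*(l + 3)*(l + 1)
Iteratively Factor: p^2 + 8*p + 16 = (p + 4)*(p + 4)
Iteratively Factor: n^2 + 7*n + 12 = (n + 4)*(n + 3)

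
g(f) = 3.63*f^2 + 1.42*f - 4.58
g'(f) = 7.26*f + 1.42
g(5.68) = 120.60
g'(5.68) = 42.66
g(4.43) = 72.95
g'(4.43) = 33.58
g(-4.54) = 63.79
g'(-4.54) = -31.54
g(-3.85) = 43.76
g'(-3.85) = -26.53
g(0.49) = -3.01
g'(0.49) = 4.98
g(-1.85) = 5.22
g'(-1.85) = -12.01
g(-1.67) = 3.17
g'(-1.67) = -10.70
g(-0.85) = -3.16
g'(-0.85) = -4.75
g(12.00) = 535.18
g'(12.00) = 88.54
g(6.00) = 134.62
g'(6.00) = 44.98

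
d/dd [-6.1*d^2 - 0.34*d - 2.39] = -12.2*d - 0.34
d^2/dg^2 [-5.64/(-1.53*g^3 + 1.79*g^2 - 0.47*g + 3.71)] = ((20.1912 - 51.7752*g)*(1.53*g^3 - 1.79*g^2 + 0.47*g - 3.71) + 5.64*(4.59*g^2 - 3.58*g + 0.47)*(9.18*g^2 - 7.16*g + 0.94))/(1.53*g^3 - 1.79*g^2 + 0.47*g - 3.71)^3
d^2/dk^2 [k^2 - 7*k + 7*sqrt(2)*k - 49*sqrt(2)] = 2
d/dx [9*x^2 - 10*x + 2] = 18*x - 10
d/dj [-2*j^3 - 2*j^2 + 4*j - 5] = -6*j^2 - 4*j + 4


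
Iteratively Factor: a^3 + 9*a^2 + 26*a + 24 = (a + 4)*(a^2 + 5*a + 6) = (a + 2)*(a + 4)*(a + 3)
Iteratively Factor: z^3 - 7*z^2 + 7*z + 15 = (z - 5)*(z^2 - 2*z - 3) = (z - 5)*(z - 3)*(z + 1)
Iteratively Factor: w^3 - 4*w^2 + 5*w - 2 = (w - 1)*(w^2 - 3*w + 2) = (w - 1)^2*(w - 2)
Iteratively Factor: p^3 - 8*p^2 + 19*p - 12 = (p - 4)*(p^2 - 4*p + 3) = (p - 4)*(p - 1)*(p - 3)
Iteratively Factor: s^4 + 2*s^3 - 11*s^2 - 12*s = (s)*(s^3 + 2*s^2 - 11*s - 12) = s*(s + 4)*(s^2 - 2*s - 3) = s*(s + 1)*(s + 4)*(s - 3)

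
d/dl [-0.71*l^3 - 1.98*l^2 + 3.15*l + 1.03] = -2.13*l^2 - 3.96*l + 3.15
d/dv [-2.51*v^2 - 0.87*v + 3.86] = -5.02*v - 0.87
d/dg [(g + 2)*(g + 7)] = 2*g + 9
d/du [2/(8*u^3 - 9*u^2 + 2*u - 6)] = 4*(-12*u^2 + 9*u - 1)/(8*u^3 - 9*u^2 + 2*u - 6)^2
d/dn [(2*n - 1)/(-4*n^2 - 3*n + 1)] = (8*n^2 - 8*n - 1)/(16*n^4 + 24*n^3 + n^2 - 6*n + 1)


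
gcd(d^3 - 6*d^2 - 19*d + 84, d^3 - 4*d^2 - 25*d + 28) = d^2 - 3*d - 28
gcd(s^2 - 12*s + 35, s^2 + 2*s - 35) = s - 5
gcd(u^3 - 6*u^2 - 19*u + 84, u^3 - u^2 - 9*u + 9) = u - 3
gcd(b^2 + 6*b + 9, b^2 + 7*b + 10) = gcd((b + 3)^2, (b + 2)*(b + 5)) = 1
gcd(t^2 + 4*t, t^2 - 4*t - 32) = t + 4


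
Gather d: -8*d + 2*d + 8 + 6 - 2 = 12 - 6*d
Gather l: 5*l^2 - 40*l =5*l^2 - 40*l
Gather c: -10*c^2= -10*c^2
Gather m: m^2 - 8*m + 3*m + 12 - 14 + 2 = m^2 - 5*m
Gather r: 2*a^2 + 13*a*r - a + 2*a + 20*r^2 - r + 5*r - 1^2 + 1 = 2*a^2 + a + 20*r^2 + r*(13*a + 4)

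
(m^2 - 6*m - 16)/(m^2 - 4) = (m - 8)/(m - 2)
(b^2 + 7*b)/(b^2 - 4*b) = (b + 7)/(b - 4)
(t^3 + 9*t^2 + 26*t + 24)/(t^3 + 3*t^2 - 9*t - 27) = (t^2 + 6*t + 8)/(t^2 - 9)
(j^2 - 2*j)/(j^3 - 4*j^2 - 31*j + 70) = j/(j^2 - 2*j - 35)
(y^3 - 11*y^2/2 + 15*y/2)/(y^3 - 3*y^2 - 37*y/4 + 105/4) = 2*y*(y - 3)/(2*y^2 - y - 21)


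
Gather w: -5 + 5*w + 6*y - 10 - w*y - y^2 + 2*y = w*(5 - y) - y^2 + 8*y - 15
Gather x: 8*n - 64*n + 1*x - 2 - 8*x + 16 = -56*n - 7*x + 14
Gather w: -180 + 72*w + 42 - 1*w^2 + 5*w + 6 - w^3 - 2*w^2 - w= -w^3 - 3*w^2 + 76*w - 132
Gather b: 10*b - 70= 10*b - 70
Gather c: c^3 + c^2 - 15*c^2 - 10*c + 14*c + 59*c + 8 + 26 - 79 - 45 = c^3 - 14*c^2 + 63*c - 90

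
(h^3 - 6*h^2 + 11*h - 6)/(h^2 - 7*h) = (h^3 - 6*h^2 + 11*h - 6)/(h*(h - 7))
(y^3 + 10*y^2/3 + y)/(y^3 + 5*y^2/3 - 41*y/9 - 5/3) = 3*y/(3*y - 5)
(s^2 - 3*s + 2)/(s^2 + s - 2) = (s - 2)/(s + 2)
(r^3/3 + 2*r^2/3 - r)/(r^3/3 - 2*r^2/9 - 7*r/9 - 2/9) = 3*r*(-r^2 - 2*r + 3)/(-3*r^3 + 2*r^2 + 7*r + 2)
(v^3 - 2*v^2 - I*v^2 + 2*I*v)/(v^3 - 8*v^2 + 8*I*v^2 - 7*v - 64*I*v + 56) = v*(v^2 - v*(2 + I) + 2*I)/(v^3 + 8*v^2*(-1 + I) - v*(7 + 64*I) + 56)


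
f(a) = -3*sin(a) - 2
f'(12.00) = -2.53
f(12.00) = -0.39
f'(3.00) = 2.97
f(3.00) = -2.42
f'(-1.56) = -0.03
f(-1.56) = 1.00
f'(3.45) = 2.86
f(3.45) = -1.09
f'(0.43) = -2.73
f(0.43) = -3.25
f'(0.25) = -2.91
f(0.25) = -2.74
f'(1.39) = -0.54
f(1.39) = -4.95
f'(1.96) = 1.14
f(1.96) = -4.78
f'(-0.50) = -2.63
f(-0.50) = -0.56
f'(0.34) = -2.83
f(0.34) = -3.00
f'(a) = -3*cos(a)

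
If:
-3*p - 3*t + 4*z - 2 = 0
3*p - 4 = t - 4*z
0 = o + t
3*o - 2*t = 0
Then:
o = 0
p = 1/3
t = 0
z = 3/4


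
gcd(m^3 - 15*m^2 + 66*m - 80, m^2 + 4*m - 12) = m - 2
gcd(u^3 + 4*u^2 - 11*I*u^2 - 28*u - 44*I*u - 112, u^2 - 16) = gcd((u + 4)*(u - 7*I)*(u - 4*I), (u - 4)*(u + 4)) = u + 4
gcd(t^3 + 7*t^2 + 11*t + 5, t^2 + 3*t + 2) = t + 1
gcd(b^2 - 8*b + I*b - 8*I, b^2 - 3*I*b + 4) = b + I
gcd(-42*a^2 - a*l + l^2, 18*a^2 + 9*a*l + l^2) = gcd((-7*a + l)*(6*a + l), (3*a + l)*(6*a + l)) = 6*a + l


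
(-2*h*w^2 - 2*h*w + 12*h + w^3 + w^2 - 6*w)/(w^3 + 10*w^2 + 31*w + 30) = (-2*h*w + 4*h + w^2 - 2*w)/(w^2 + 7*w + 10)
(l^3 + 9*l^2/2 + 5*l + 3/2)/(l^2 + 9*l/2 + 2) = (l^2 + 4*l + 3)/(l + 4)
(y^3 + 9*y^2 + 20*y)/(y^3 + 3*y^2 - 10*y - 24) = y*(y + 5)/(y^2 - y - 6)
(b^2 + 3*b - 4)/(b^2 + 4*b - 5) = (b + 4)/(b + 5)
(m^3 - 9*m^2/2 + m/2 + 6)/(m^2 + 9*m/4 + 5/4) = 2*(2*m^2 - 11*m + 12)/(4*m + 5)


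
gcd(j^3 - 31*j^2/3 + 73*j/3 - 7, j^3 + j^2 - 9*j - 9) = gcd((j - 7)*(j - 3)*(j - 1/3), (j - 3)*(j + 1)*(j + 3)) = j - 3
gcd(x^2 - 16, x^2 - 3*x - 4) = x - 4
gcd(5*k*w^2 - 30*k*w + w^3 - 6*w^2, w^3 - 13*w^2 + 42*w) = w^2 - 6*w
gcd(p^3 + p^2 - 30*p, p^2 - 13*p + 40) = p - 5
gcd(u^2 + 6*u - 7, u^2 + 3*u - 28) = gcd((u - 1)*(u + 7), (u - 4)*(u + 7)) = u + 7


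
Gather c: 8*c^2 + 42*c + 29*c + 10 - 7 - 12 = 8*c^2 + 71*c - 9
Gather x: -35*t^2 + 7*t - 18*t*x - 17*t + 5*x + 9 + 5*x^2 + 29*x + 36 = -35*t^2 - 10*t + 5*x^2 + x*(34 - 18*t) + 45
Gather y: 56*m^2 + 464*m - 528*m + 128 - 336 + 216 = 56*m^2 - 64*m + 8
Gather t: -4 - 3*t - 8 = -3*t - 12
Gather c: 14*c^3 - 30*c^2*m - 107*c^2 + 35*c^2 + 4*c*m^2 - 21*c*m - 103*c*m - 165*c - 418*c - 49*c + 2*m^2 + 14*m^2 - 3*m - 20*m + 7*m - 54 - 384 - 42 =14*c^3 + c^2*(-30*m - 72) + c*(4*m^2 - 124*m - 632) + 16*m^2 - 16*m - 480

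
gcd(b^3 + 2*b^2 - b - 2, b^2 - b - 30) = 1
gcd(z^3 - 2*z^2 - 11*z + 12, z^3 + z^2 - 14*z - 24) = z^2 - z - 12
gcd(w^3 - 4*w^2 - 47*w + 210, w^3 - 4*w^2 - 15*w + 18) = w - 6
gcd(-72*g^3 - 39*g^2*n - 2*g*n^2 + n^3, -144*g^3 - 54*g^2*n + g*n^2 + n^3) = 24*g^2 + 5*g*n - n^2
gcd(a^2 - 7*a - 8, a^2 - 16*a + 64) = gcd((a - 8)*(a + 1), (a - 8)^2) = a - 8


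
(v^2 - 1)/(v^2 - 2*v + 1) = (v + 1)/(v - 1)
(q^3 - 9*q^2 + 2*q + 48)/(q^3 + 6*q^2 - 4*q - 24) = (q^2 - 11*q + 24)/(q^2 + 4*q - 12)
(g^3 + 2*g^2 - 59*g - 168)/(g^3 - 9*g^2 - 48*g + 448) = (g + 3)/(g - 8)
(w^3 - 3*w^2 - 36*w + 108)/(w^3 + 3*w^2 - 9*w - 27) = (w^2 - 36)/(w^2 + 6*w + 9)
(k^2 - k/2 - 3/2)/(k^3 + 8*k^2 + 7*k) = (k - 3/2)/(k*(k + 7))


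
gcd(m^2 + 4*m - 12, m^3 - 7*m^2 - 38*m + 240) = m + 6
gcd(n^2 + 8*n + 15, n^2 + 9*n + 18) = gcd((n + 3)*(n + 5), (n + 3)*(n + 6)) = n + 3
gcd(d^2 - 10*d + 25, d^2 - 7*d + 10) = d - 5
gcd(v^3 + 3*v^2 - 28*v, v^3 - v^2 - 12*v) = v^2 - 4*v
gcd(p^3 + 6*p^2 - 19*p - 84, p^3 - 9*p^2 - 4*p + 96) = p^2 - p - 12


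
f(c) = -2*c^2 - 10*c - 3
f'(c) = -4*c - 10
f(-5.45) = -7.90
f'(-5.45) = 11.80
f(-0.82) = 3.86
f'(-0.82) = -6.72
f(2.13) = -33.37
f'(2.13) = -18.52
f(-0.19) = -1.17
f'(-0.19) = -9.24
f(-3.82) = 6.02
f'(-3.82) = 5.28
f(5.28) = -111.56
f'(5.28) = -31.12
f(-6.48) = -22.18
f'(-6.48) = 15.92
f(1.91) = -29.40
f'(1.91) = -17.64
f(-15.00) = -303.00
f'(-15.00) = 50.00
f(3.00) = -51.00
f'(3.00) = -22.00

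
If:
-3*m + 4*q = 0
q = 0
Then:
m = 0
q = 0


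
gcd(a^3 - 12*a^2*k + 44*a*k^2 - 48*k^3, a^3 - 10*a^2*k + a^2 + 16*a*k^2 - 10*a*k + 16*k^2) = a - 2*k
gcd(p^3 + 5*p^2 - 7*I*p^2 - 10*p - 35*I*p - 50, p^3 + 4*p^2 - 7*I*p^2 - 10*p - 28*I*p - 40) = p^2 - 7*I*p - 10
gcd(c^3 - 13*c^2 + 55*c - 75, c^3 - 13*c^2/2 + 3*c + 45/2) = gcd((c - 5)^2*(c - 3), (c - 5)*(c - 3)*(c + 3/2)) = c^2 - 8*c + 15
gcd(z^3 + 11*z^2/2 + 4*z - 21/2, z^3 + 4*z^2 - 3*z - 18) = z + 3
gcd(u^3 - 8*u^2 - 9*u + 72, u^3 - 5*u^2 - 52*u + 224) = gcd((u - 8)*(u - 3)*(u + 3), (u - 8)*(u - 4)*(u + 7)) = u - 8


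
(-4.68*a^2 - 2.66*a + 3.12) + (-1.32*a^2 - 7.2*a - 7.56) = -6.0*a^2 - 9.86*a - 4.44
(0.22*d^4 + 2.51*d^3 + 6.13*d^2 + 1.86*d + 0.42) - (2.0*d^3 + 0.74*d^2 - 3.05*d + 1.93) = 0.22*d^4 + 0.51*d^3 + 5.39*d^2 + 4.91*d - 1.51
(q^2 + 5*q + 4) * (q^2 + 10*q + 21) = q^4 + 15*q^3 + 75*q^2 + 145*q + 84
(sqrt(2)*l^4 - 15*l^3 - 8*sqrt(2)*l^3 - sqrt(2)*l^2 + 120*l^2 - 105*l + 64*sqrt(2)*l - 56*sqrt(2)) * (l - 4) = sqrt(2)*l^5 - 12*sqrt(2)*l^4 - 15*l^4 + 31*sqrt(2)*l^3 + 180*l^3 - 585*l^2 + 68*sqrt(2)*l^2 - 312*sqrt(2)*l + 420*l + 224*sqrt(2)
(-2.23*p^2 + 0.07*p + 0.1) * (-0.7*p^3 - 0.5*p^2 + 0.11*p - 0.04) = 1.561*p^5 + 1.066*p^4 - 0.3503*p^3 + 0.0469*p^2 + 0.0082*p - 0.004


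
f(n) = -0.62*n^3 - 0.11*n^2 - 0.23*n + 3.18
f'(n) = -1.86*n^2 - 0.22*n - 0.23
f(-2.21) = 9.84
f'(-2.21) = -8.83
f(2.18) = -4.27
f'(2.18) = -9.55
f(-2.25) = 10.20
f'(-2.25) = -9.15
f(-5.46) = 102.07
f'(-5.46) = -54.48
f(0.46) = 2.99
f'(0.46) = -0.72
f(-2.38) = 11.46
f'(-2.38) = -10.24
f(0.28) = 3.09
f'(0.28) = -0.44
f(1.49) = 0.54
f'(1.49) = -4.69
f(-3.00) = 19.62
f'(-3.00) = -16.31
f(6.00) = -136.08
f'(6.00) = -68.51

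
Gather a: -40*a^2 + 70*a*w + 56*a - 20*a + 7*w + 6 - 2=-40*a^2 + a*(70*w + 36) + 7*w + 4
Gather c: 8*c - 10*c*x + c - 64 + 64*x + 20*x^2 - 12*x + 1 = c*(9 - 10*x) + 20*x^2 + 52*x - 63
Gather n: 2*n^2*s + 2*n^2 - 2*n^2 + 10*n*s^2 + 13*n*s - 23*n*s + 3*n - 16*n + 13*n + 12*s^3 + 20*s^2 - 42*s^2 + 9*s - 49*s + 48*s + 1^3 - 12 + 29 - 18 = 2*n^2*s + n*(10*s^2 - 10*s) + 12*s^3 - 22*s^2 + 8*s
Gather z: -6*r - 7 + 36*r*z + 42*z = -6*r + z*(36*r + 42) - 7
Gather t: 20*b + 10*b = 30*b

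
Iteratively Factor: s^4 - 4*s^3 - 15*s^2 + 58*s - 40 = (s - 2)*(s^3 - 2*s^2 - 19*s + 20) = (s - 5)*(s - 2)*(s^2 + 3*s - 4) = (s - 5)*(s - 2)*(s + 4)*(s - 1)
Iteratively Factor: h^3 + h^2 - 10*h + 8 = (h - 2)*(h^2 + 3*h - 4) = (h - 2)*(h - 1)*(h + 4)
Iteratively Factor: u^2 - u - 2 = (u + 1)*(u - 2)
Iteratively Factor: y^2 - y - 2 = (y - 2)*(y + 1)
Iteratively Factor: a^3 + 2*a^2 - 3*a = (a - 1)*(a^2 + 3*a) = (a - 1)*(a + 3)*(a)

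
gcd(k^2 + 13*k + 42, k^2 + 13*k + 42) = k^2 + 13*k + 42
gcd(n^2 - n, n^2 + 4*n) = n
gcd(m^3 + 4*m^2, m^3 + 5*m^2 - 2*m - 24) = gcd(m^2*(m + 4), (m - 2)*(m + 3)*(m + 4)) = m + 4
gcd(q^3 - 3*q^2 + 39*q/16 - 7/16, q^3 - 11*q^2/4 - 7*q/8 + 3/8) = q - 1/4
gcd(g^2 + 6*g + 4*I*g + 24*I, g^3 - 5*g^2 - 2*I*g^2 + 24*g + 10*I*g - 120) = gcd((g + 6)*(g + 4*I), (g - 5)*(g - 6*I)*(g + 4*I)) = g + 4*I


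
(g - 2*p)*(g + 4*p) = g^2 + 2*g*p - 8*p^2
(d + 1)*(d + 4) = d^2 + 5*d + 4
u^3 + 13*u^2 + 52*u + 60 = (u + 2)*(u + 5)*(u + 6)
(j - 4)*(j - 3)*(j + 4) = j^3 - 3*j^2 - 16*j + 48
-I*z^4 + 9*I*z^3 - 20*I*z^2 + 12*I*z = z*(z - 6)*(z - 2)*(-I*z + I)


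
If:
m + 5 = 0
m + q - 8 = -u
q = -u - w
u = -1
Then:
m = -5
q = 14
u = -1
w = -13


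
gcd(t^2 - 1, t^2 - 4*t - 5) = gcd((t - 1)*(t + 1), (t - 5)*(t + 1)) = t + 1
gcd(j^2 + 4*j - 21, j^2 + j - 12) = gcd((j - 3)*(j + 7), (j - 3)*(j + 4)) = j - 3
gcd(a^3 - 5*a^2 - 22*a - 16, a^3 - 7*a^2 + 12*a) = 1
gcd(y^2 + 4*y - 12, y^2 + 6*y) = y + 6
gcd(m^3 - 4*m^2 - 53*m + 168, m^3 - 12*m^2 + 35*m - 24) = m^2 - 11*m + 24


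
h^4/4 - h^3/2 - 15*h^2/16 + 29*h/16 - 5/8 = (h/4 + 1/2)*(h - 5/2)*(h - 1)*(h - 1/2)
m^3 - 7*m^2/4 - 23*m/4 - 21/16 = (m - 7/2)*(m + 1/4)*(m + 3/2)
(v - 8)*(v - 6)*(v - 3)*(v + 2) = v^4 - 15*v^3 + 56*v^2 + 36*v - 288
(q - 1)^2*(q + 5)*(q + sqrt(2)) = q^4 + sqrt(2)*q^3 + 3*q^3 - 9*q^2 + 3*sqrt(2)*q^2 - 9*sqrt(2)*q + 5*q + 5*sqrt(2)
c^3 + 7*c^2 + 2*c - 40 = (c - 2)*(c + 4)*(c + 5)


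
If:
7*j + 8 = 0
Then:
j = -8/7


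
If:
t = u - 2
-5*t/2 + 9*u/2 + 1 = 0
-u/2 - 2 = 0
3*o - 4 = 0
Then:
No Solution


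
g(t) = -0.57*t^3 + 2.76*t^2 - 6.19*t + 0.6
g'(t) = -1.71*t^2 + 5.52*t - 6.19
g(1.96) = -5.22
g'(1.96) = -1.94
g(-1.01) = 10.25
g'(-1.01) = -13.51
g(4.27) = -19.89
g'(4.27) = -13.80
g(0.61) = -2.28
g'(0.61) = -3.46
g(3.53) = -11.93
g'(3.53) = -8.01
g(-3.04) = 60.94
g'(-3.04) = -38.77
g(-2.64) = 46.67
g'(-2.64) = -32.68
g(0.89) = -3.12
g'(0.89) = -2.63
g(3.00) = -8.52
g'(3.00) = -5.02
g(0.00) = 0.60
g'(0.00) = -6.19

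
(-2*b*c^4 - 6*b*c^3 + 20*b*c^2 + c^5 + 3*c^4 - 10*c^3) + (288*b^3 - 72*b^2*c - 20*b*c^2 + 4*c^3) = 288*b^3 - 72*b^2*c - 2*b*c^4 - 6*b*c^3 + c^5 + 3*c^4 - 6*c^3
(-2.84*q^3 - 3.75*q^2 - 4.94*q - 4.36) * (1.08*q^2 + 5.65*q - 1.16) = -3.0672*q^5 - 20.096*q^4 - 23.2283*q^3 - 28.2698*q^2 - 18.9036*q + 5.0576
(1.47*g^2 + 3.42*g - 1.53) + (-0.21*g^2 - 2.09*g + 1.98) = 1.26*g^2 + 1.33*g + 0.45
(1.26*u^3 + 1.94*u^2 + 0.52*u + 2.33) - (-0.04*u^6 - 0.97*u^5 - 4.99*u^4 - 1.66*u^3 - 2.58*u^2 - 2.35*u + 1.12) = 0.04*u^6 + 0.97*u^5 + 4.99*u^4 + 2.92*u^3 + 4.52*u^2 + 2.87*u + 1.21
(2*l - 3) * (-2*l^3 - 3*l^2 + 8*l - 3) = -4*l^4 + 25*l^2 - 30*l + 9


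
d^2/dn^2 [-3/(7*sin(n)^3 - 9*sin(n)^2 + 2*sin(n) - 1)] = 3*(441*sin(n)^6 - 693*sin(n)^5 - 236*sin(n)^4 + 1017*sin(n)^3 - 602*sin(n)^2 + 68*sin(n) + 10)/(7*sin(n)^3 - 9*sin(n)^2 + 2*sin(n) - 1)^3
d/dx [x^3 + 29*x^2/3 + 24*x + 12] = 3*x^2 + 58*x/3 + 24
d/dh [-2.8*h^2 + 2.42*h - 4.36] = 2.42 - 5.6*h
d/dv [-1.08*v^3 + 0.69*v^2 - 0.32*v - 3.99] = -3.24*v^2 + 1.38*v - 0.32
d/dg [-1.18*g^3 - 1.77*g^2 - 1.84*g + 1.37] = -3.54*g^2 - 3.54*g - 1.84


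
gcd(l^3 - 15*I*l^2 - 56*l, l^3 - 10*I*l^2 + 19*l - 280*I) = l^2 - 15*I*l - 56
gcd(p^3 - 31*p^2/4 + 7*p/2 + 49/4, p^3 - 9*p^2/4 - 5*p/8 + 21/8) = p^2 - 3*p/4 - 7/4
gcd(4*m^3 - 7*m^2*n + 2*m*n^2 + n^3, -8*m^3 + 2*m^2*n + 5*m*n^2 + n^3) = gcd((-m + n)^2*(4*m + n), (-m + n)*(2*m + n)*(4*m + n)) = 4*m^2 - 3*m*n - n^2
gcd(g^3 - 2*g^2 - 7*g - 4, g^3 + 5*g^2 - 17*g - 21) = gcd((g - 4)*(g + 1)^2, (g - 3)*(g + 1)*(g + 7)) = g + 1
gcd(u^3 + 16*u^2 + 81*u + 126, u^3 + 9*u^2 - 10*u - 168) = u^2 + 13*u + 42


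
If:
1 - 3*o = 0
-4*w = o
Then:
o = 1/3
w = -1/12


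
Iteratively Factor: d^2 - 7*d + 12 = (d - 3)*(d - 4)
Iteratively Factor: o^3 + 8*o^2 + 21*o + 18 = (o + 2)*(o^2 + 6*o + 9) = (o + 2)*(o + 3)*(o + 3)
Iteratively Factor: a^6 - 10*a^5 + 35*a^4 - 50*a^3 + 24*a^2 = (a)*(a^5 - 10*a^4 + 35*a^3 - 50*a^2 + 24*a) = a*(a - 3)*(a^4 - 7*a^3 + 14*a^2 - 8*a) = a^2*(a - 3)*(a^3 - 7*a^2 + 14*a - 8) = a^2*(a - 4)*(a - 3)*(a^2 - 3*a + 2) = a^2*(a - 4)*(a - 3)*(a - 2)*(a - 1)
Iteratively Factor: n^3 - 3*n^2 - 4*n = (n)*(n^2 - 3*n - 4) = n*(n + 1)*(n - 4)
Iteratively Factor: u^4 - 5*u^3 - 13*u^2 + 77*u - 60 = (u - 5)*(u^3 - 13*u + 12) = (u - 5)*(u + 4)*(u^2 - 4*u + 3) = (u - 5)*(u - 3)*(u + 4)*(u - 1)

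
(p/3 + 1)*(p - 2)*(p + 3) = p^3/3 + 4*p^2/3 - p - 6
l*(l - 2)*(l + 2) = l^3 - 4*l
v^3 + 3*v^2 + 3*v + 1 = (v + 1)^3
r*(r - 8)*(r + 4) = r^3 - 4*r^2 - 32*r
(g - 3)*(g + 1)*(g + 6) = g^3 + 4*g^2 - 15*g - 18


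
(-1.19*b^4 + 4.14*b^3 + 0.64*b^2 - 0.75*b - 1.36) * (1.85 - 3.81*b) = 4.5339*b^5 - 17.9749*b^4 + 5.2206*b^3 + 4.0415*b^2 + 3.7941*b - 2.516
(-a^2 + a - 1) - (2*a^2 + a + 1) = -3*a^2 - 2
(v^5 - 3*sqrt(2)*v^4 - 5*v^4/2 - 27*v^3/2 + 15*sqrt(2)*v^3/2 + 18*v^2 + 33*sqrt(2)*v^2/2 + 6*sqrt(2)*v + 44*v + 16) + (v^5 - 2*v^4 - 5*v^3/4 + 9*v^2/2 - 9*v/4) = 2*v^5 - 9*v^4/2 - 3*sqrt(2)*v^4 - 59*v^3/4 + 15*sqrt(2)*v^3/2 + 45*v^2/2 + 33*sqrt(2)*v^2/2 + 6*sqrt(2)*v + 167*v/4 + 16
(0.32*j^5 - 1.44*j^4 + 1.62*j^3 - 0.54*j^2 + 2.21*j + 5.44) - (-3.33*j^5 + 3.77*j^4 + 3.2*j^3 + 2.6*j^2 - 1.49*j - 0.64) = 3.65*j^5 - 5.21*j^4 - 1.58*j^3 - 3.14*j^2 + 3.7*j + 6.08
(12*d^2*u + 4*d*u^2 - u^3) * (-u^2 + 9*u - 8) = -12*d^2*u^3 + 108*d^2*u^2 - 96*d^2*u - 4*d*u^4 + 36*d*u^3 - 32*d*u^2 + u^5 - 9*u^4 + 8*u^3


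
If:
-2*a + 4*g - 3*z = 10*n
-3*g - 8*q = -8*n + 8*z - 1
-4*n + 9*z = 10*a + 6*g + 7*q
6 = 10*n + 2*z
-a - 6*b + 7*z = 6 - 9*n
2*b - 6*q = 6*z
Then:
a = -11249/26207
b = 9096/26207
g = 36525/26207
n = 13453/26207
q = -8324/26207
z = 11356/26207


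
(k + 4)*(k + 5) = k^2 + 9*k + 20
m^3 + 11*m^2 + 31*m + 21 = (m + 1)*(m + 3)*(m + 7)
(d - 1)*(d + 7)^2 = d^3 + 13*d^2 + 35*d - 49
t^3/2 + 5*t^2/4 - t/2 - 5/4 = (t/2 + 1/2)*(t - 1)*(t + 5/2)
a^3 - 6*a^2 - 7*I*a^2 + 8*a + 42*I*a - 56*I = (a - 4)*(a - 2)*(a - 7*I)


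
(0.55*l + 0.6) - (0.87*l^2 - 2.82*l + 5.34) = -0.87*l^2 + 3.37*l - 4.74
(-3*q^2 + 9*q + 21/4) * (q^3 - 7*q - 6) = -3*q^5 + 9*q^4 + 105*q^3/4 - 45*q^2 - 363*q/4 - 63/2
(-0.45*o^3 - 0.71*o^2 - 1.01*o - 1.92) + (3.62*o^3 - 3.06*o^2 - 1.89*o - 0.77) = 3.17*o^3 - 3.77*o^2 - 2.9*o - 2.69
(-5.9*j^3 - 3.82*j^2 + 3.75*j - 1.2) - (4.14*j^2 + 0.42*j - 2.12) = -5.9*j^3 - 7.96*j^2 + 3.33*j + 0.92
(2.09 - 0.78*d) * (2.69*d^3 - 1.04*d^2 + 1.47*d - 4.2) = -2.0982*d^4 + 6.4333*d^3 - 3.3202*d^2 + 6.3483*d - 8.778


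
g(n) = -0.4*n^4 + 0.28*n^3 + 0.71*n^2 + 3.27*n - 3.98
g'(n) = -1.6*n^3 + 0.84*n^2 + 1.42*n + 3.27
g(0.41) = -2.51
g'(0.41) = 3.88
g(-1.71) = -12.32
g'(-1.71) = 11.30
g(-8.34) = -2079.49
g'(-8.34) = 978.00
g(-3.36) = -68.55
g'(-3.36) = 68.67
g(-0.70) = -6.11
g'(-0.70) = 3.24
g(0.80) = -0.93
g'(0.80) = 4.12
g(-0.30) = -4.91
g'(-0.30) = 2.96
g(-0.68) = -6.05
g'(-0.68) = 3.20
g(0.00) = -3.98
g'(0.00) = 3.27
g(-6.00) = -576.92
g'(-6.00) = 370.59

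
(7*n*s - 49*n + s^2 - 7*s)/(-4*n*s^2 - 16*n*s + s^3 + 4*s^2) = (-7*n*s + 49*n - s^2 + 7*s)/(s*(4*n*s + 16*n - s^2 - 4*s))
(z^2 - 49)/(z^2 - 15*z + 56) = (z + 7)/(z - 8)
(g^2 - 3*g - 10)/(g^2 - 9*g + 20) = (g + 2)/(g - 4)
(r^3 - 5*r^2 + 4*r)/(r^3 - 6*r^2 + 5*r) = (r - 4)/(r - 5)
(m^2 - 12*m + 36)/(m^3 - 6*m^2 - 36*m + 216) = 1/(m + 6)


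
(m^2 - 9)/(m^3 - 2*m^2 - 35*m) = (9 - m^2)/(m*(-m^2 + 2*m + 35))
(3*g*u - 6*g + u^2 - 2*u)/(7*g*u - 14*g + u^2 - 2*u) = (3*g + u)/(7*g + u)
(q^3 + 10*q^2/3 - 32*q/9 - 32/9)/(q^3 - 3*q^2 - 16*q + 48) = (9*q^2 - 6*q - 8)/(9*(q^2 - 7*q + 12))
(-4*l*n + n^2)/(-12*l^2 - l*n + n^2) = n/(3*l + n)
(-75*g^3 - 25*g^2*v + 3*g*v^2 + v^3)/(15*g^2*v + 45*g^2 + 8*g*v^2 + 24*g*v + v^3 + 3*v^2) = (-5*g + v)/(v + 3)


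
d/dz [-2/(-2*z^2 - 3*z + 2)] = 2*(-4*z - 3)/(2*z^2 + 3*z - 2)^2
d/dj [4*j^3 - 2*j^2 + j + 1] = 12*j^2 - 4*j + 1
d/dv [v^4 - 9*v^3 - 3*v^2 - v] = 4*v^3 - 27*v^2 - 6*v - 1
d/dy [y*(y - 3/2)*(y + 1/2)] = 3*y^2 - 2*y - 3/4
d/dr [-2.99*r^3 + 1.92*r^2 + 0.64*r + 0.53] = -8.97*r^2 + 3.84*r + 0.64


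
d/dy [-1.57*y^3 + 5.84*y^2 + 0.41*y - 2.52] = -4.71*y^2 + 11.68*y + 0.41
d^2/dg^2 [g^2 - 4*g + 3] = 2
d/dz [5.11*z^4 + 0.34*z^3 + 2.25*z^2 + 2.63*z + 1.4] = 20.44*z^3 + 1.02*z^2 + 4.5*z + 2.63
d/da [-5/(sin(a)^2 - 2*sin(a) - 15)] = 10*(sin(a) - 1)*cos(a)/((sin(a) - 5)^2*(sin(a) + 3)^2)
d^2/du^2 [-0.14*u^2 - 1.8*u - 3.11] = -0.280000000000000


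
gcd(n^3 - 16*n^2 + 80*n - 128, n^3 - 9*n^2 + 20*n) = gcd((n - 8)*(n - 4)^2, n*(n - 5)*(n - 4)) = n - 4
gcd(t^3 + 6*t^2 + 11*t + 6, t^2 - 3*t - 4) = t + 1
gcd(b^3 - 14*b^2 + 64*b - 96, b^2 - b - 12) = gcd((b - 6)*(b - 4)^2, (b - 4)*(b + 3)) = b - 4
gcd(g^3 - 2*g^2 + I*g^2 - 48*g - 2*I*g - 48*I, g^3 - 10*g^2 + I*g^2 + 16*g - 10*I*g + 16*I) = g^2 + g*(-8 + I) - 8*I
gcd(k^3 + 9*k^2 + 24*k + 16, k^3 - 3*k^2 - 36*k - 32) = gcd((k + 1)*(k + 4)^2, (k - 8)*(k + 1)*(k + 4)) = k^2 + 5*k + 4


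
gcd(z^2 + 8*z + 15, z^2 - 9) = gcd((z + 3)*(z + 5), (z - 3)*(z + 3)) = z + 3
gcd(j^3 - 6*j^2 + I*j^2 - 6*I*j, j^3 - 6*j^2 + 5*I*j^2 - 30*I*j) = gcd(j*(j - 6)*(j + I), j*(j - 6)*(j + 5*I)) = j^2 - 6*j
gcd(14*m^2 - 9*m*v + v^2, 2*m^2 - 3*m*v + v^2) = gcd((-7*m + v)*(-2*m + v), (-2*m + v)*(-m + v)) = -2*m + v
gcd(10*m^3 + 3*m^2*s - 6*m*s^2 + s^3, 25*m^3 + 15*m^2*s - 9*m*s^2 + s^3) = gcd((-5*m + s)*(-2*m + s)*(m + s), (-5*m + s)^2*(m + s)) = -5*m^2 - 4*m*s + s^2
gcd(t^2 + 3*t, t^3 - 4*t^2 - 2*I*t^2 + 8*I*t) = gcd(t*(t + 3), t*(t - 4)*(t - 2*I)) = t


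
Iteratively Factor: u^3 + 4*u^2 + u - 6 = (u + 2)*(u^2 + 2*u - 3) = (u - 1)*(u + 2)*(u + 3)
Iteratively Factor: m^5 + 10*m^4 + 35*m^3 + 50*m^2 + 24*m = (m + 2)*(m^4 + 8*m^3 + 19*m^2 + 12*m) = (m + 1)*(m + 2)*(m^3 + 7*m^2 + 12*m) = (m + 1)*(m + 2)*(m + 4)*(m^2 + 3*m) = m*(m + 1)*(m + 2)*(m + 4)*(m + 3)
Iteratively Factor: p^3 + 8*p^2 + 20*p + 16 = (p + 2)*(p^2 + 6*p + 8) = (p + 2)^2*(p + 4)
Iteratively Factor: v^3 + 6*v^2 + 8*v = (v)*(v^2 + 6*v + 8) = v*(v + 4)*(v + 2)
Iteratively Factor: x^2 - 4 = (x + 2)*(x - 2)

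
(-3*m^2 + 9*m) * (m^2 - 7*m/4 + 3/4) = -3*m^4 + 57*m^3/4 - 18*m^2 + 27*m/4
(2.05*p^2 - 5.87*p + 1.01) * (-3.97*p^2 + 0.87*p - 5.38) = -8.1385*p^4 + 25.0874*p^3 - 20.1456*p^2 + 32.4593*p - 5.4338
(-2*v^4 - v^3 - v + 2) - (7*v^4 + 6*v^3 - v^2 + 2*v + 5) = -9*v^4 - 7*v^3 + v^2 - 3*v - 3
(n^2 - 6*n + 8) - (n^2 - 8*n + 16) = 2*n - 8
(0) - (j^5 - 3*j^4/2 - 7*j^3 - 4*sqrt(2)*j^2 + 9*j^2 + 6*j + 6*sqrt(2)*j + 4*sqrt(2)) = -j^5 + 3*j^4/2 + 7*j^3 - 9*j^2 + 4*sqrt(2)*j^2 - 6*sqrt(2)*j - 6*j - 4*sqrt(2)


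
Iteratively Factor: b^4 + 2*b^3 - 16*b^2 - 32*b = (b)*(b^3 + 2*b^2 - 16*b - 32) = b*(b - 4)*(b^2 + 6*b + 8) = b*(b - 4)*(b + 4)*(b + 2)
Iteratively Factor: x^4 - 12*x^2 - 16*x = (x + 2)*(x^3 - 2*x^2 - 8*x) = (x + 2)^2*(x^2 - 4*x) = (x - 4)*(x + 2)^2*(x)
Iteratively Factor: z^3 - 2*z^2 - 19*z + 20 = (z - 5)*(z^2 + 3*z - 4) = (z - 5)*(z - 1)*(z + 4)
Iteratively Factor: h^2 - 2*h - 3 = (h + 1)*(h - 3)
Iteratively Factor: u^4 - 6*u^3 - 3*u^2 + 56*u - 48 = (u - 1)*(u^3 - 5*u^2 - 8*u + 48) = (u - 4)*(u - 1)*(u^2 - u - 12) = (u - 4)*(u - 1)*(u + 3)*(u - 4)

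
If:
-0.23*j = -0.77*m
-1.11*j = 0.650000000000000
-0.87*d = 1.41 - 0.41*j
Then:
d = -1.90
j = -0.59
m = -0.17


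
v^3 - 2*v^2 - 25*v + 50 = (v - 5)*(v - 2)*(v + 5)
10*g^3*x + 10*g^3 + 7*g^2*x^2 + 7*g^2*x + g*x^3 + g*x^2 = (2*g + x)*(5*g + x)*(g*x + g)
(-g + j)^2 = g^2 - 2*g*j + j^2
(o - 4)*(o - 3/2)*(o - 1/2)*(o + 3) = o^4 - 3*o^3 - 37*o^2/4 + 93*o/4 - 9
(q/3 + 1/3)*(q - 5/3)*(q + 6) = q^3/3 + 16*q^2/9 - 17*q/9 - 10/3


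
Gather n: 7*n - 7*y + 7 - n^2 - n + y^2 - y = -n^2 + 6*n + y^2 - 8*y + 7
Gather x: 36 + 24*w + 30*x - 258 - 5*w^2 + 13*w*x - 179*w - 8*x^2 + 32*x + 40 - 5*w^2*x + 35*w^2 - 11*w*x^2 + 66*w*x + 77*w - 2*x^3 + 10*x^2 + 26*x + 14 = 30*w^2 - 78*w - 2*x^3 + x^2*(2 - 11*w) + x*(-5*w^2 + 79*w + 88) - 168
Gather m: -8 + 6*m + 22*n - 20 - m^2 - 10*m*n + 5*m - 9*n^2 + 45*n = -m^2 + m*(11 - 10*n) - 9*n^2 + 67*n - 28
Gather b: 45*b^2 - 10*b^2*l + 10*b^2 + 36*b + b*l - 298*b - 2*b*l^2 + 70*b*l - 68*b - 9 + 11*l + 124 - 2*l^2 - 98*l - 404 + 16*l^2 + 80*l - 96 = b^2*(55 - 10*l) + b*(-2*l^2 + 71*l - 330) + 14*l^2 - 7*l - 385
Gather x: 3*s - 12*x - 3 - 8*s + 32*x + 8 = -5*s + 20*x + 5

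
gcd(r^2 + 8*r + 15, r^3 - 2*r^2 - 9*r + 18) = r + 3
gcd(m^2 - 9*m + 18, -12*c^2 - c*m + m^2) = 1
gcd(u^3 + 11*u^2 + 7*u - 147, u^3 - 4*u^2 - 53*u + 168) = u^2 + 4*u - 21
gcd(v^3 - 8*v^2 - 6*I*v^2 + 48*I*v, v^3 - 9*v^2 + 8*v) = v^2 - 8*v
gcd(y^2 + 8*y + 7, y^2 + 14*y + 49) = y + 7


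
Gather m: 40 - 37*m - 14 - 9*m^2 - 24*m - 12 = -9*m^2 - 61*m + 14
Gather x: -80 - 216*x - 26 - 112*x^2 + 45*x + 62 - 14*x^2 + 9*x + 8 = -126*x^2 - 162*x - 36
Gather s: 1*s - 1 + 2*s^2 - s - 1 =2*s^2 - 2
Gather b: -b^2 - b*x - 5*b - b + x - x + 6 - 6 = -b^2 + b*(-x - 6)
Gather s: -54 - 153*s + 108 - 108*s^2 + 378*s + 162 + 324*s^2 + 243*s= 216*s^2 + 468*s + 216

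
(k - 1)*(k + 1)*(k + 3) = k^3 + 3*k^2 - k - 3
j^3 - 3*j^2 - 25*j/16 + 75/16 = (j - 3)*(j - 5/4)*(j + 5/4)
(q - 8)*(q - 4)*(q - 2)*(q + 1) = q^4 - 13*q^3 + 42*q^2 - 8*q - 64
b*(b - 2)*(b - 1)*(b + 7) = b^4 + 4*b^3 - 19*b^2 + 14*b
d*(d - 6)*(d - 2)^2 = d^4 - 10*d^3 + 28*d^2 - 24*d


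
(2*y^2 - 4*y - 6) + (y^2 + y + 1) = 3*y^2 - 3*y - 5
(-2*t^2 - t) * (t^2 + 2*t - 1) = -2*t^4 - 5*t^3 + t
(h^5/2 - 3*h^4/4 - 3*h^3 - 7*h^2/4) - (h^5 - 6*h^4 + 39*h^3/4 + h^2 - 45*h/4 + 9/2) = -h^5/2 + 21*h^4/4 - 51*h^3/4 - 11*h^2/4 + 45*h/4 - 9/2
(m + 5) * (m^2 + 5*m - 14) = m^3 + 10*m^2 + 11*m - 70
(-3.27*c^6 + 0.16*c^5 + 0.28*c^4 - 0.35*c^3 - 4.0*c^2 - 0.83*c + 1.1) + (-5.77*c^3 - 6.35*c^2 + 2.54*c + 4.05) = -3.27*c^6 + 0.16*c^5 + 0.28*c^4 - 6.12*c^3 - 10.35*c^2 + 1.71*c + 5.15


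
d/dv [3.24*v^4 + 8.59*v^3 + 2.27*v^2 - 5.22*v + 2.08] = 12.96*v^3 + 25.77*v^2 + 4.54*v - 5.22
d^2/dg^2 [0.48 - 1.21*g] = 0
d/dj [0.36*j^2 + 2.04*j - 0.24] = 0.72*j + 2.04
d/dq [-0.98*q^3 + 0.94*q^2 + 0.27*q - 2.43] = -2.94*q^2 + 1.88*q + 0.27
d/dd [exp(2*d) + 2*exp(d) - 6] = 2*(exp(d) + 1)*exp(d)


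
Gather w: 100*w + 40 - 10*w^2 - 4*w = -10*w^2 + 96*w + 40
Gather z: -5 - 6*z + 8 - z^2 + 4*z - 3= -z^2 - 2*z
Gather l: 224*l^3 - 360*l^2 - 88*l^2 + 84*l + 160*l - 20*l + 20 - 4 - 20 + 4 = 224*l^3 - 448*l^2 + 224*l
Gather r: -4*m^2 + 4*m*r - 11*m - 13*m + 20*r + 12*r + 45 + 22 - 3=-4*m^2 - 24*m + r*(4*m + 32) + 64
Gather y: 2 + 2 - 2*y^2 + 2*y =-2*y^2 + 2*y + 4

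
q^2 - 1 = (q - 1)*(q + 1)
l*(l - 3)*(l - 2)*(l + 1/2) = l^4 - 9*l^3/2 + 7*l^2/2 + 3*l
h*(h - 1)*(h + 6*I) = h^3 - h^2 + 6*I*h^2 - 6*I*h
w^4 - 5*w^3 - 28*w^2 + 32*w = w*(w - 8)*(w - 1)*(w + 4)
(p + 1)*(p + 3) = p^2 + 4*p + 3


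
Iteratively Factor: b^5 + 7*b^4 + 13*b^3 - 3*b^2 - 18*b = (b)*(b^4 + 7*b^3 + 13*b^2 - 3*b - 18) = b*(b - 1)*(b^3 + 8*b^2 + 21*b + 18) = b*(b - 1)*(b + 2)*(b^2 + 6*b + 9) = b*(b - 1)*(b + 2)*(b + 3)*(b + 3)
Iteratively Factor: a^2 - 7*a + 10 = (a - 5)*(a - 2)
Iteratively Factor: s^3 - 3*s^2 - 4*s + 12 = (s - 3)*(s^2 - 4) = (s - 3)*(s + 2)*(s - 2)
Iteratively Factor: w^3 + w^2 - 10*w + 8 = (w - 1)*(w^2 + 2*w - 8) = (w - 1)*(w + 4)*(w - 2)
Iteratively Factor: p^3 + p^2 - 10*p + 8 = (p - 1)*(p^2 + 2*p - 8) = (p - 1)*(p + 4)*(p - 2)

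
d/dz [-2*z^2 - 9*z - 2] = -4*z - 9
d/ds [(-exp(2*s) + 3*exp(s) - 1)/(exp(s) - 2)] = (-exp(2*s) + 4*exp(s) - 5)*exp(s)/(exp(2*s) - 4*exp(s) + 4)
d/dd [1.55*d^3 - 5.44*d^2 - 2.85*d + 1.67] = 4.65*d^2 - 10.88*d - 2.85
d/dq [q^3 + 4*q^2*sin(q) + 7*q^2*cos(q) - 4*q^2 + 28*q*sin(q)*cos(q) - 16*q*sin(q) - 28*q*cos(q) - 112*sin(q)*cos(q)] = -7*q^2*sin(q) + 4*q^2*cos(q) + 3*q^2 + 36*q*sin(q) - 2*q*cos(q) + 28*q*cos(2*q) - 8*q - 16*sin(q) + 14*sin(2*q) - 28*cos(q) - 112*cos(2*q)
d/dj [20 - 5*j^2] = -10*j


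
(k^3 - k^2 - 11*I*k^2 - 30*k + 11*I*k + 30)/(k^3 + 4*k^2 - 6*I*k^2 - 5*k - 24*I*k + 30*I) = (k - 5*I)/(k + 5)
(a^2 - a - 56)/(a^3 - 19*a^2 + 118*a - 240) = (a + 7)/(a^2 - 11*a + 30)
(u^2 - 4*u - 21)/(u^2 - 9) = (u - 7)/(u - 3)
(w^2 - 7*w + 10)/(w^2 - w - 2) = (w - 5)/(w + 1)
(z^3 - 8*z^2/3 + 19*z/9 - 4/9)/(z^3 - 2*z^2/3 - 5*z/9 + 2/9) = (3*z - 4)/(3*z + 2)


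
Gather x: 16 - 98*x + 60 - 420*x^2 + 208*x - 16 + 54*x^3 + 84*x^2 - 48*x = 54*x^3 - 336*x^2 + 62*x + 60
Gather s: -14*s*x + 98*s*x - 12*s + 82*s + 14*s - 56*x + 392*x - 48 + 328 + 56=s*(84*x + 84) + 336*x + 336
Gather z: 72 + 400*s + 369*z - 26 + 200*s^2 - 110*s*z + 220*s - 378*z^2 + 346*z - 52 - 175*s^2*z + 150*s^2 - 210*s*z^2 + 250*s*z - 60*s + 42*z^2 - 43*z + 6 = 350*s^2 + 560*s + z^2*(-210*s - 336) + z*(-175*s^2 + 140*s + 672)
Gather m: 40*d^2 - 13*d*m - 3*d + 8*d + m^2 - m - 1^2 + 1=40*d^2 + 5*d + m^2 + m*(-13*d - 1)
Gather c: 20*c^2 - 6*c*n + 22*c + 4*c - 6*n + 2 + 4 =20*c^2 + c*(26 - 6*n) - 6*n + 6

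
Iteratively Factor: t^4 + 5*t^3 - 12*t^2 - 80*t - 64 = (t + 1)*(t^3 + 4*t^2 - 16*t - 64) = (t + 1)*(t + 4)*(t^2 - 16) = (t + 1)*(t + 4)^2*(t - 4)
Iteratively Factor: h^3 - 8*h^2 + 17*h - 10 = (h - 5)*(h^2 - 3*h + 2) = (h - 5)*(h - 2)*(h - 1)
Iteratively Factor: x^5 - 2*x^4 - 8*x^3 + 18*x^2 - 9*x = (x - 1)*(x^4 - x^3 - 9*x^2 + 9*x) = (x - 3)*(x - 1)*(x^3 + 2*x^2 - 3*x) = (x - 3)*(x - 1)^2*(x^2 + 3*x) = x*(x - 3)*(x - 1)^2*(x + 3)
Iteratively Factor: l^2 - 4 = (l - 2)*(l + 2)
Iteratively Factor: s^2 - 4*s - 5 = (s + 1)*(s - 5)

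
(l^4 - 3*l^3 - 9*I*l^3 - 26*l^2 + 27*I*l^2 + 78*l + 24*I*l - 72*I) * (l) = l^5 - 3*l^4 - 9*I*l^4 - 26*l^3 + 27*I*l^3 + 78*l^2 + 24*I*l^2 - 72*I*l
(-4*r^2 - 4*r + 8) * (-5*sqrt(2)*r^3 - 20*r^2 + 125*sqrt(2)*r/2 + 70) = 20*sqrt(2)*r^5 + 20*sqrt(2)*r^4 + 80*r^4 - 290*sqrt(2)*r^3 + 80*r^3 - 440*r^2 - 250*sqrt(2)*r^2 - 280*r + 500*sqrt(2)*r + 560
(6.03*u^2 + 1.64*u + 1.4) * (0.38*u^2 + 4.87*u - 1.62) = 2.2914*u^4 + 29.9893*u^3 - 1.2498*u^2 + 4.1612*u - 2.268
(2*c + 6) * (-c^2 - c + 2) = -2*c^3 - 8*c^2 - 2*c + 12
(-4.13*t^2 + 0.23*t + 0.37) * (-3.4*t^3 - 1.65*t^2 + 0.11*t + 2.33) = 14.042*t^5 + 6.0325*t^4 - 2.0918*t^3 - 10.2081*t^2 + 0.5766*t + 0.8621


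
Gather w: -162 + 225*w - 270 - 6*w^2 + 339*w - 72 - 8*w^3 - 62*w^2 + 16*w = -8*w^3 - 68*w^2 + 580*w - 504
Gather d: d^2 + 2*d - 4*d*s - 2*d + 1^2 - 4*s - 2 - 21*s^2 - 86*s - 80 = d^2 - 4*d*s - 21*s^2 - 90*s - 81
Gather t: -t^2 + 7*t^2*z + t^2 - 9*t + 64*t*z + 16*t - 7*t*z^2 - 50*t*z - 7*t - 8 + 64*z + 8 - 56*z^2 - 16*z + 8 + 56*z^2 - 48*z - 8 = 7*t^2*z + t*(-7*z^2 + 14*z)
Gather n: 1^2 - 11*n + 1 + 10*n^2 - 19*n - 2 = 10*n^2 - 30*n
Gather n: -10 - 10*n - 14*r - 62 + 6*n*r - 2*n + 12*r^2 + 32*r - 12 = n*(6*r - 12) + 12*r^2 + 18*r - 84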